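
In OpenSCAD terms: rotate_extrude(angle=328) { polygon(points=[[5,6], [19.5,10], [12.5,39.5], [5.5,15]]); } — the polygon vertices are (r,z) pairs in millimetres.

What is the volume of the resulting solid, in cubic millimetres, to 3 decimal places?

Volume = 17202.663 mm³

Profile (r,z), 4 vertices: (5,6) (19.5,10) (12.5,39.5) (5.5,15)
edge 0: (5,6)→(19.5,10)  cross = 5·10 − 19.5·6 = -67.0000; (r_i+r_j)·cross = 24.5·-67.0000 = -1641.5000
edge 1: (19.5,10)→(12.5,39.5)  cross = 19.5·39.5 − 12.5·10 = 645.2500; (r_i+r_j)·cross = 32·645.2500 = 20648.0000
edge 2: (12.5,39.5)→(5.5,15)  cross = 12.5·15 − 5.5·39.5 = -29.7500; (r_i+r_j)·cross = 18·-29.7500 = -535.5000
edge 3: (5.5,15)→(5,6)  cross = 5.5·6 − 5·15 = -42.0000; (r_i+r_j)·cross = 10.5·-42.0000 = -441.0000
Σcross = 506.5000 → A = |Σcross|/2 = 253.2500 mm²
Σ(r_i+r_j)·cross = 18030.0000 → first moment M = |Σ|/6 = 3005.0000
R_c = M/A = 3005.0000/253.2500 = 11.8657 mm
θ = 328° = 5.724680 rad
V = θ·R_c·A = 5.724680·11.8657·253.2500 = 17202.663 mm³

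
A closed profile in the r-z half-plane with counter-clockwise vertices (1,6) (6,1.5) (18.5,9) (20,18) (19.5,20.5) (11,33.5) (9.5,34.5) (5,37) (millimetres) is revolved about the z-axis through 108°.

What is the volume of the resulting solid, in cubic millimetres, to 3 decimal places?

Profile (r,z), 8 vertices: (1,6) (6,1.5) (18.5,9) (20,18) (19.5,20.5) (11,33.5) (9.5,34.5) (5,37)
edge 0: (1,6)→(6,1.5)  cross = 1·1.5 − 6·6 = -34.5000; (r_i+r_j)·cross = 7·-34.5000 = -241.5000
edge 1: (6,1.5)→(18.5,9)  cross = 6·9 − 18.5·1.5 = 26.2500; (r_i+r_j)·cross = 24.5·26.2500 = 643.1250
edge 2: (18.5,9)→(20,18)  cross = 18.5·18 − 20·9 = 153.0000; (r_i+r_j)·cross = 38.5·153.0000 = 5890.5000
edge 3: (20,18)→(19.5,20.5)  cross = 20·20.5 − 19.5·18 = 59.0000; (r_i+r_j)·cross = 39.5·59.0000 = 2330.5000
edge 4: (19.5,20.5)→(11,33.5)  cross = 19.5·33.5 − 11·20.5 = 427.7500; (r_i+r_j)·cross = 30.5·427.7500 = 13046.3750
edge 5: (11,33.5)→(9.5,34.5)  cross = 11·34.5 − 9.5·33.5 = 61.2500; (r_i+r_j)·cross = 20.5·61.2500 = 1255.6250
edge 6: (9.5,34.5)→(5,37)  cross = 9.5·37 − 5·34.5 = 179.0000; (r_i+r_j)·cross = 14.5·179.0000 = 2595.5000
edge 7: (5,37)→(1,6)  cross = 5·6 − 1·37 = -7.0000; (r_i+r_j)·cross = 6·-7.0000 = -42.0000
Σcross = 864.7500 → A = |Σcross|/2 = 432.3750 mm²
Σ(r_i+r_j)·cross = 25478.1250 → first moment M = |Σ|/6 = 4246.3542
R_c = M/A = 4246.3542/432.3750 = 9.8210 mm
θ = 108° = 1.884956 rad
V = θ·R_c·A = 1.884956·9.8210·432.3750 = 8004.189 mm³

Volume = 8004.189 mm³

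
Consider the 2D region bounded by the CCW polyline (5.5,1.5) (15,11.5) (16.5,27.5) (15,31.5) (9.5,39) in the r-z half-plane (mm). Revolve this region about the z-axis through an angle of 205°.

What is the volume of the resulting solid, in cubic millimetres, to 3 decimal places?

Profile (r,z), 5 vertices: (5.5,1.5) (15,11.5) (16.5,27.5) (15,31.5) (9.5,39)
edge 0: (5.5,1.5)→(15,11.5)  cross = 5.5·11.5 − 15·1.5 = 40.7500; (r_i+r_j)·cross = 20.5·40.7500 = 835.3750
edge 1: (15,11.5)→(16.5,27.5)  cross = 15·27.5 − 16.5·11.5 = 222.7500; (r_i+r_j)·cross = 31.5·222.7500 = 7016.6250
edge 2: (16.5,27.5)→(15,31.5)  cross = 16.5·31.5 − 15·27.5 = 107.2500; (r_i+r_j)·cross = 31.5·107.2500 = 3378.3750
edge 3: (15,31.5)→(9.5,39)  cross = 15·39 − 9.5·31.5 = 285.7500; (r_i+r_j)·cross = 24.5·285.7500 = 7000.8750
edge 4: (9.5,39)→(5.5,1.5)  cross = 9.5·1.5 − 5.5·39 = -200.2500; (r_i+r_j)·cross = 15·-200.2500 = -3003.7500
Σcross = 456.2500 → A = |Σcross|/2 = 228.1250 mm²
Σ(r_i+r_j)·cross = 15227.5000 → first moment M = |Σ|/6 = 2537.9167
R_c = M/A = 2537.9167/228.1250 = 11.1251 mm
θ = 205° = 3.577925 rad
V = θ·R_c·A = 3.577925·11.1251·228.1250 = 9080.475 mm³

Volume = 9080.475 mm³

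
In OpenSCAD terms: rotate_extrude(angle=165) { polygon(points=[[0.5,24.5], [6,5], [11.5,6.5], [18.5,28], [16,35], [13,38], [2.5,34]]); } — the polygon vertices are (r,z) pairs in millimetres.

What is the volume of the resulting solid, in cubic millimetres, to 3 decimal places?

Profile (r,z), 7 vertices: (0.5,24.5) (6,5) (11.5,6.5) (18.5,28) (16,35) (13,38) (2.5,34)
edge 0: (0.5,24.5)→(6,5)  cross = 0.5·5 − 6·24.5 = -144.5000; (r_i+r_j)·cross = 6.5·-144.5000 = -939.2500
edge 1: (6,5)→(11.5,6.5)  cross = 6·6.5 − 11.5·5 = -18.5000; (r_i+r_j)·cross = 17.5·-18.5000 = -323.7500
edge 2: (11.5,6.5)→(18.5,28)  cross = 11.5·28 − 18.5·6.5 = 201.7500; (r_i+r_j)·cross = 30·201.7500 = 6052.5000
edge 3: (18.5,28)→(16,35)  cross = 18.5·35 − 16·28 = 199.5000; (r_i+r_j)·cross = 34.5·199.5000 = 6882.7500
edge 4: (16,35)→(13,38)  cross = 16·38 − 13·35 = 153.0000; (r_i+r_j)·cross = 29·153.0000 = 4437.0000
edge 5: (13,38)→(2.5,34)  cross = 13·34 − 2.5·38 = 347.0000; (r_i+r_j)·cross = 15.5·347.0000 = 5378.5000
edge 6: (2.5,34)→(0.5,24.5)  cross = 2.5·24.5 − 0.5·34 = 44.2500; (r_i+r_j)·cross = 3·44.2500 = 132.7500
Σcross = 782.5000 → A = |Σcross|/2 = 391.2500 mm²
Σ(r_i+r_j)·cross = 21620.5000 → first moment M = |Σ|/6 = 3603.4167
R_c = M/A = 3603.4167/391.2500 = 9.2100 mm
θ = 165° = 2.879793 rad
V = θ·R_c·A = 2.879793·9.2100·391.2500 = 10377.095 mm³

Volume = 10377.095 mm³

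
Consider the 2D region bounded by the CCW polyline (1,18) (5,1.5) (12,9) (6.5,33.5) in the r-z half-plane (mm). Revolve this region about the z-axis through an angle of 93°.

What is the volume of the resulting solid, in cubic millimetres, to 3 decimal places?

Volume = 1869.064 mm³

Profile (r,z), 4 vertices: (1,18) (5,1.5) (12,9) (6.5,33.5)
edge 0: (1,18)→(5,1.5)  cross = 1·1.5 − 5·18 = -88.5000; (r_i+r_j)·cross = 6·-88.5000 = -531.0000
edge 1: (5,1.5)→(12,9)  cross = 5·9 − 12·1.5 = 27.0000; (r_i+r_j)·cross = 17·27.0000 = 459.0000
edge 2: (12,9)→(6.5,33.5)  cross = 12·33.5 − 6.5·9 = 343.5000; (r_i+r_j)·cross = 18.5·343.5000 = 6354.7500
edge 3: (6.5,33.5)→(1,18)  cross = 6.5·18 − 1·33.5 = 83.5000; (r_i+r_j)·cross = 7.5·83.5000 = 626.2500
Σcross = 365.5000 → A = |Σcross|/2 = 182.7500 mm²
Σ(r_i+r_j)·cross = 6909.0000 → first moment M = |Σ|/6 = 1151.5000
R_c = M/A = 1151.5000/182.7500 = 6.3010 mm
θ = 93° = 1.623156 rad
V = θ·R_c·A = 1.623156·6.3010·182.7500 = 1869.064 mm³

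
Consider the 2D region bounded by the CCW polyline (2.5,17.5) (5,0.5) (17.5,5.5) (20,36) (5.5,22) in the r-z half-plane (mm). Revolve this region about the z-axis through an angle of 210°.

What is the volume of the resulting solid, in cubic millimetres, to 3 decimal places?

Volume = 15745.662 mm³

Profile (r,z), 5 vertices: (2.5,17.5) (5,0.5) (17.5,5.5) (20,36) (5.5,22)
edge 0: (2.5,17.5)→(5,0.5)  cross = 2.5·0.5 − 5·17.5 = -86.2500; (r_i+r_j)·cross = 7.5·-86.2500 = -646.8750
edge 1: (5,0.5)→(17.5,5.5)  cross = 5·5.5 − 17.5·0.5 = 18.7500; (r_i+r_j)·cross = 22.5·18.7500 = 421.8750
edge 2: (17.5,5.5)→(20,36)  cross = 17.5·36 − 20·5.5 = 520.0000; (r_i+r_j)·cross = 37.5·520.0000 = 19500.0000
edge 3: (20,36)→(5.5,22)  cross = 20·22 − 5.5·36 = 242.0000; (r_i+r_j)·cross = 25.5·242.0000 = 6171.0000
edge 4: (5.5,22)→(2.5,17.5)  cross = 5.5·17.5 − 2.5·22 = 41.2500; (r_i+r_j)·cross = 8·41.2500 = 330.0000
Σcross = 735.7500 → A = |Σcross|/2 = 367.8750 mm²
Σ(r_i+r_j)·cross = 25776.0000 → first moment M = |Σ|/6 = 4296.0000
R_c = M/A = 4296.0000/367.8750 = 11.6779 mm
θ = 210° = 3.665191 rad
V = θ·R_c·A = 3.665191·11.6779·367.8750 = 15745.662 mm³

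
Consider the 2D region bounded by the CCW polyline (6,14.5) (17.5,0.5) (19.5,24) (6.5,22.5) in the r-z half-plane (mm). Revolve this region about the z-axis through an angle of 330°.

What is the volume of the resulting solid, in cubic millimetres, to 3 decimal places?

Volume = 15482.489 mm³

Profile (r,z), 4 vertices: (6,14.5) (17.5,0.5) (19.5,24) (6.5,22.5)
edge 0: (6,14.5)→(17.5,0.5)  cross = 6·0.5 − 17.5·14.5 = -250.7500; (r_i+r_j)·cross = 23.5·-250.7500 = -5892.6250
edge 1: (17.5,0.5)→(19.5,24)  cross = 17.5·24 − 19.5·0.5 = 410.2500; (r_i+r_j)·cross = 37·410.2500 = 15179.2500
edge 2: (19.5,24)→(6.5,22.5)  cross = 19.5·22.5 − 6.5·24 = 282.7500; (r_i+r_j)·cross = 26·282.7500 = 7351.5000
edge 3: (6.5,22.5)→(6,14.5)  cross = 6.5·14.5 − 6·22.5 = -40.7500; (r_i+r_j)·cross = 12.5·-40.7500 = -509.3750
Σcross = 401.5000 → A = |Σcross|/2 = 200.7500 mm²
Σ(r_i+r_j)·cross = 16128.7500 → first moment M = |Σ|/6 = 2688.1250
R_c = M/A = 2688.1250/200.7500 = 13.3904 mm
θ = 330° = 5.759587 rad
V = θ·R_c·A = 5.759587·13.3904·200.7500 = 15482.489 mm³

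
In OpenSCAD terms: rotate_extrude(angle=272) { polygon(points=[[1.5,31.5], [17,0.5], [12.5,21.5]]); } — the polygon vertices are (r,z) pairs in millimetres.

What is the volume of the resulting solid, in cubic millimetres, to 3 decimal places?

Volume = 4562.151 mm³

Profile (r,z), 3 vertices: (1.5,31.5) (17,0.5) (12.5,21.5)
edge 0: (1.5,31.5)→(17,0.5)  cross = 1.5·0.5 − 17·31.5 = -534.7500; (r_i+r_j)·cross = 18.5·-534.7500 = -9892.8750
edge 1: (17,0.5)→(12.5,21.5)  cross = 17·21.5 − 12.5·0.5 = 359.2500; (r_i+r_j)·cross = 29.5·359.2500 = 10597.8750
edge 2: (12.5,21.5)→(1.5,31.5)  cross = 12.5·31.5 − 1.5·21.5 = 361.5000; (r_i+r_j)·cross = 14·361.5000 = 5061.0000
Σcross = 186.0000 → A = |Σcross|/2 = 93.0000 mm²
Σ(r_i+r_j)·cross = 5766.0000 → first moment M = |Σ|/6 = 961.0000
R_c = M/A = 961.0000/93.0000 = 10.3333 mm
θ = 272° = 4.747296 rad
V = θ·R_c·A = 4.747296·10.3333·93.0000 = 4562.151 mm³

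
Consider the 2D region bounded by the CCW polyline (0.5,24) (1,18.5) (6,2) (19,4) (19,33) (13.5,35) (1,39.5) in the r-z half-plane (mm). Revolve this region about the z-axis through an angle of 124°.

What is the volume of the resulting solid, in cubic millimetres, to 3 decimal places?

Profile (r,z), 7 vertices: (0.5,24) (1,18.5) (6,2) (19,4) (19,33) (13.5,35) (1,39.5)
edge 0: (0.5,24)→(1,18.5)  cross = 0.5·18.5 − 1·24 = -14.7500; (r_i+r_j)·cross = 1.5·-14.7500 = -22.1250
edge 1: (1,18.5)→(6,2)  cross = 1·2 − 6·18.5 = -109.0000; (r_i+r_j)·cross = 7·-109.0000 = -763.0000
edge 2: (6,2)→(19,4)  cross = 6·4 − 19·2 = -14.0000; (r_i+r_j)·cross = 25·-14.0000 = -350.0000
edge 3: (19,4)→(19,33)  cross = 19·33 − 19·4 = 551.0000; (r_i+r_j)·cross = 38·551.0000 = 20938.0000
edge 4: (19,33)→(13.5,35)  cross = 19·35 − 13.5·33 = 219.5000; (r_i+r_j)·cross = 32.5·219.5000 = 7133.7500
edge 5: (13.5,35)→(1,39.5)  cross = 13.5·39.5 − 1·35 = 498.2500; (r_i+r_j)·cross = 14.5·498.2500 = 7224.6250
edge 6: (1,39.5)→(0.5,24)  cross = 1·24 − 0.5·39.5 = 4.2500; (r_i+r_j)·cross = 1.5·4.2500 = 6.3750
Σcross = 1135.2500 → A = |Σcross|/2 = 567.6250 mm²
Σ(r_i+r_j)·cross = 34167.6250 → first moment M = |Σ|/6 = 5694.6042
R_c = M/A = 5694.6042/567.6250 = 10.0323 mm
θ = 124° = 2.164208 rad
V = θ·R_c·A = 2.164208·10.0323·567.6250 = 12324.309 mm³

Volume = 12324.309 mm³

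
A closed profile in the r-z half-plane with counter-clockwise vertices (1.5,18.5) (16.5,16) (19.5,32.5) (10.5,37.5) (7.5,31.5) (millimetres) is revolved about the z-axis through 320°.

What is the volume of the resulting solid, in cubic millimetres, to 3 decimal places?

Volume = 15289.084 mm³

Profile (r,z), 5 vertices: (1.5,18.5) (16.5,16) (19.5,32.5) (10.5,37.5) (7.5,31.5)
edge 0: (1.5,18.5)→(16.5,16)  cross = 1.5·16 − 16.5·18.5 = -281.2500; (r_i+r_j)·cross = 18·-281.2500 = -5062.5000
edge 1: (16.5,16)→(19.5,32.5)  cross = 16.5·32.5 − 19.5·16 = 224.2500; (r_i+r_j)·cross = 36·224.2500 = 8073.0000
edge 2: (19.5,32.5)→(10.5,37.5)  cross = 19.5·37.5 − 10.5·32.5 = 390.0000; (r_i+r_j)·cross = 30·390.0000 = 11700.0000
edge 3: (10.5,37.5)→(7.5,31.5)  cross = 10.5·31.5 − 7.5·37.5 = 49.5000; (r_i+r_j)·cross = 18·49.5000 = 891.0000
edge 4: (7.5,31.5)→(1.5,18.5)  cross = 7.5·18.5 − 1.5·31.5 = 91.5000; (r_i+r_j)·cross = 9·91.5000 = 823.5000
Σcross = 474.0000 → A = |Σcross|/2 = 237.0000 mm²
Σ(r_i+r_j)·cross = 16425.0000 → first moment M = |Σ|/6 = 2737.5000
R_c = M/A = 2737.5000/237.0000 = 11.5506 mm
θ = 320° = 5.585054 rad
V = θ·R_c·A = 5.585054·11.5506·237.0000 = 15289.084 mm³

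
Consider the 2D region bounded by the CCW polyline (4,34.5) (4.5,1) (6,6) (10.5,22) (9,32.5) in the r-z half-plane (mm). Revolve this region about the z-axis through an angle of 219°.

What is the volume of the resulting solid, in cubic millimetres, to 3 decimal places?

Profile (r,z), 5 vertices: (4,34.5) (4.5,1) (6,6) (10.5,22) (9,32.5)
edge 0: (4,34.5)→(4.5,1)  cross = 4·1 − 4.5·34.5 = -151.2500; (r_i+r_j)·cross = 8.5·-151.2500 = -1285.6250
edge 1: (4.5,1)→(6,6)  cross = 4.5·6 − 6·1 = 21.0000; (r_i+r_j)·cross = 10.5·21.0000 = 220.5000
edge 2: (6,6)→(10.5,22)  cross = 6·22 − 10.5·6 = 69.0000; (r_i+r_j)·cross = 16.5·69.0000 = 1138.5000
edge 3: (10.5,22)→(9,32.5)  cross = 10.5·32.5 − 9·22 = 143.2500; (r_i+r_j)·cross = 19.5·143.2500 = 2793.3750
edge 4: (9,32.5)→(4,34.5)  cross = 9·34.5 − 4·32.5 = 180.5000; (r_i+r_j)·cross = 13·180.5000 = 2346.5000
Σcross = 262.5000 → A = |Σcross|/2 = 131.2500 mm²
Σ(r_i+r_j)·cross = 5213.2500 → first moment M = |Σ|/6 = 868.8750
R_c = M/A = 868.8750/131.2500 = 6.6200 mm
θ = 219° = 3.822271 rad
V = θ·R_c·A = 3.822271·6.6200·131.2500 = 3321.076 mm³

Volume = 3321.076 mm³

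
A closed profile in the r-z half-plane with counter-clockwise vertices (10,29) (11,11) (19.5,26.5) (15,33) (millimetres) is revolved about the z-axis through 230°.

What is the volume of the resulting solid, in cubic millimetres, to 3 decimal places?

Profile (r,z), 4 vertices: (10,29) (11,11) (19.5,26.5) (15,33)
edge 0: (10,29)→(11,11)  cross = 10·11 − 11·29 = -209.0000; (r_i+r_j)·cross = 21·-209.0000 = -4389.0000
edge 1: (11,11)→(19.5,26.5)  cross = 11·26.5 − 19.5·11 = 77.0000; (r_i+r_j)·cross = 30.5·77.0000 = 2348.5000
edge 2: (19.5,26.5)→(15,33)  cross = 19.5·33 − 15·26.5 = 246.0000; (r_i+r_j)·cross = 34.5·246.0000 = 8487.0000
edge 3: (15,33)→(10,29)  cross = 15·29 − 10·33 = 105.0000; (r_i+r_j)·cross = 25·105.0000 = 2625.0000
Σcross = 219.0000 → A = |Σcross|/2 = 109.5000 mm²
Σ(r_i+r_j)·cross = 9071.5000 → first moment M = |Σ|/6 = 1511.9167
R_c = M/A = 1511.9167/109.5000 = 13.8075 mm
θ = 230° = 4.014257 rad
V = θ·R_c·A = 4.014257·13.8075·109.5000 = 6069.222 mm³

Volume = 6069.222 mm³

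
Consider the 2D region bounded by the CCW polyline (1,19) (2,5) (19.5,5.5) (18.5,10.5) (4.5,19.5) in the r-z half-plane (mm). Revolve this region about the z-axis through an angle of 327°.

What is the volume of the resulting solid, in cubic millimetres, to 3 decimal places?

Profile (r,z), 5 vertices: (1,19) (2,5) (19.5,5.5) (18.5,10.5) (4.5,19.5)
edge 0: (1,19)→(2,5)  cross = 1·5 − 2·19 = -33.0000; (r_i+r_j)·cross = 3·-33.0000 = -99.0000
edge 1: (2,5)→(19.5,5.5)  cross = 2·5.5 − 19.5·5 = -86.5000; (r_i+r_j)·cross = 21.5·-86.5000 = -1859.7500
edge 2: (19.5,5.5)→(18.5,10.5)  cross = 19.5·10.5 − 18.5·5.5 = 103.0000; (r_i+r_j)·cross = 38·103.0000 = 3914.0000
edge 3: (18.5,10.5)→(4.5,19.5)  cross = 18.5·19.5 − 4.5·10.5 = 313.5000; (r_i+r_j)·cross = 23·313.5000 = 7210.5000
edge 4: (4.5,19.5)→(1,19)  cross = 4.5·19 − 1·19.5 = 66.0000; (r_i+r_j)·cross = 5.5·66.0000 = 363.0000
Σcross = 363.0000 → A = |Σcross|/2 = 181.5000 mm²
Σ(r_i+r_j)·cross = 9528.7500 → first moment M = |Σ|/6 = 1588.1250
R_c = M/A = 1588.1250/181.5000 = 8.7500 mm
θ = 327° = 5.707227 rad
V = θ·R_c·A = 5.707227·8.7500·181.5000 = 9063.789 mm³

Volume = 9063.789 mm³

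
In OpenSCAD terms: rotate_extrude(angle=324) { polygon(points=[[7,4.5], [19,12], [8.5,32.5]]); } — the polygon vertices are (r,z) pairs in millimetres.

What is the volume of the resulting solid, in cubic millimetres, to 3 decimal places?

Volume = 10559.403 mm³

Profile (r,z), 3 vertices: (7,4.5) (19,12) (8.5,32.5)
edge 0: (7,4.5)→(19,12)  cross = 7·12 − 19·4.5 = -1.5000; (r_i+r_j)·cross = 26·-1.5000 = -39.0000
edge 1: (19,12)→(8.5,32.5)  cross = 19·32.5 − 8.5·12 = 515.5000; (r_i+r_j)·cross = 27.5·515.5000 = 14176.2500
edge 2: (8.5,32.5)→(7,4.5)  cross = 8.5·4.5 − 7·32.5 = -189.2500; (r_i+r_j)·cross = 15.5·-189.2500 = -2933.3750
Σcross = 324.7500 → A = |Σcross|/2 = 162.3750 mm²
Σ(r_i+r_j)·cross = 11203.8750 → first moment M = |Σ|/6 = 1867.3125
R_c = M/A = 1867.3125/162.3750 = 11.5000 mm
θ = 324° = 5.654867 rad
V = θ·R_c·A = 5.654867·11.5000·162.3750 = 10559.403 mm³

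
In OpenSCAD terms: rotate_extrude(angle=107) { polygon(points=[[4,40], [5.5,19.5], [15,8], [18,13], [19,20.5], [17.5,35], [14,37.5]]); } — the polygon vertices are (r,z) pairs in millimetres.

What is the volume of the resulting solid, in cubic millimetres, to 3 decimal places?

Profile (r,z), 7 vertices: (4,40) (5.5,19.5) (15,8) (18,13) (19,20.5) (17.5,35) (14,37.5)
edge 0: (4,40)→(5.5,19.5)  cross = 4·19.5 − 5.5·40 = -142.0000; (r_i+r_j)·cross = 9.5·-142.0000 = -1349.0000
edge 1: (5.5,19.5)→(15,8)  cross = 5.5·8 − 15·19.5 = -248.5000; (r_i+r_j)·cross = 20.5·-248.5000 = -5094.2500
edge 2: (15,8)→(18,13)  cross = 15·13 − 18·8 = 51.0000; (r_i+r_j)·cross = 33·51.0000 = 1683.0000
edge 3: (18,13)→(19,20.5)  cross = 18·20.5 − 19·13 = 122.0000; (r_i+r_j)·cross = 37·122.0000 = 4514.0000
edge 4: (19,20.5)→(17.5,35)  cross = 19·35 − 17.5·20.5 = 306.2500; (r_i+r_j)·cross = 36.5·306.2500 = 11178.1250
edge 5: (17.5,35)→(14,37.5)  cross = 17.5·37.5 − 14·35 = 166.2500; (r_i+r_j)·cross = 31.5·166.2500 = 5236.8750
edge 6: (14,37.5)→(4,40)  cross = 14·40 − 4·37.5 = 410.0000; (r_i+r_j)·cross = 18·410.0000 = 7380.0000
Σcross = 665.0000 → A = |Σcross|/2 = 332.5000 mm²
Σ(r_i+r_j)·cross = 23548.7500 → first moment M = |Σ|/6 = 3924.7917
R_c = M/A = 3924.7917/332.5000 = 11.8039 mm
θ = 107° = 1.867502 rad
V = θ·R_c·A = 1.867502·11.8039·332.5000 = 7329.557 mm³

Volume = 7329.557 mm³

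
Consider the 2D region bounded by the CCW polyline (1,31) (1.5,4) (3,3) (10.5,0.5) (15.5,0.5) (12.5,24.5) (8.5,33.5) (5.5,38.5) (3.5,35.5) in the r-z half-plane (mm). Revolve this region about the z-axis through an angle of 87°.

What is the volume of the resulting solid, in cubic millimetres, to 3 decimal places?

Profile (r,z), 9 vertices: (1,31) (1.5,4) (3,3) (10.5,0.5) (15.5,0.5) (12.5,24.5) (8.5,33.5) (5.5,38.5) (3.5,35.5)
edge 0: (1,31)→(1.5,4)  cross = 1·4 − 1.5·31 = -42.5000; (r_i+r_j)·cross = 2.5·-42.5000 = -106.2500
edge 1: (1.5,4)→(3,3)  cross = 1.5·3 − 3·4 = -7.5000; (r_i+r_j)·cross = 4.5·-7.5000 = -33.7500
edge 2: (3,3)→(10.5,0.5)  cross = 3·0.5 − 10.5·3 = -30.0000; (r_i+r_j)·cross = 13.5·-30.0000 = -405.0000
edge 3: (10.5,0.5)→(15.5,0.5)  cross = 10.5·0.5 − 15.5·0.5 = -2.5000; (r_i+r_j)·cross = 26·-2.5000 = -65.0000
edge 4: (15.5,0.5)→(12.5,24.5)  cross = 15.5·24.5 − 12.5·0.5 = 373.5000; (r_i+r_j)·cross = 28·373.5000 = 10458.0000
edge 5: (12.5,24.5)→(8.5,33.5)  cross = 12.5·33.5 − 8.5·24.5 = 210.5000; (r_i+r_j)·cross = 21·210.5000 = 4420.5000
edge 6: (8.5,33.5)→(5.5,38.5)  cross = 8.5·38.5 − 5.5·33.5 = 143.0000; (r_i+r_j)·cross = 14·143.0000 = 2002.0000
edge 7: (5.5,38.5)→(3.5,35.5)  cross = 5.5·35.5 − 3.5·38.5 = 60.5000; (r_i+r_j)·cross = 9·60.5000 = 544.5000
edge 8: (3.5,35.5)→(1,31)  cross = 3.5·31 − 1·35.5 = 73.0000; (r_i+r_j)·cross = 4.5·73.0000 = 328.5000
Σcross = 778.0000 → A = |Σcross|/2 = 389.0000 mm²
Σ(r_i+r_j)·cross = 17143.5000 → first moment M = |Σ|/6 = 2857.2500
R_c = M/A = 2857.2500/389.0000 = 7.3451 mm
θ = 87° = 1.518436 rad
V = θ·R_c·A = 1.518436·7.3451·389.0000 = 4338.553 mm³

Volume = 4338.553 mm³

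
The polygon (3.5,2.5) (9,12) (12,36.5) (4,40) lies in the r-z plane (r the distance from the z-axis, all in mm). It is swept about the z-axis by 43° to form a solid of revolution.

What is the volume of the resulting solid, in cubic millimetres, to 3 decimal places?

Profile (r,z), 4 vertices: (3.5,2.5) (9,12) (12,36.5) (4,40)
edge 0: (3.5,2.5)→(9,12)  cross = 3.5·12 − 9·2.5 = 19.5000; (r_i+r_j)·cross = 12.5·19.5000 = 243.7500
edge 1: (9,12)→(12,36.5)  cross = 9·36.5 − 12·12 = 184.5000; (r_i+r_j)·cross = 21·184.5000 = 3874.5000
edge 2: (12,36.5)→(4,40)  cross = 12·40 − 4·36.5 = 334.0000; (r_i+r_j)·cross = 16·334.0000 = 5344.0000
edge 3: (4,40)→(3.5,2.5)  cross = 4·2.5 − 3.5·40 = -130.0000; (r_i+r_j)·cross = 7.5·-130.0000 = -975.0000
Σcross = 408.0000 → A = |Σcross|/2 = 204.0000 mm²
Σ(r_i+r_j)·cross = 8487.2500 → first moment M = |Σ|/6 = 1414.5417
R_c = M/A = 1414.5417/204.0000 = 6.9340 mm
θ = 43° = 0.750492 rad
V = θ·R_c·A = 0.750492·6.9340·204.0000 = 1061.602 mm³

Volume = 1061.602 mm³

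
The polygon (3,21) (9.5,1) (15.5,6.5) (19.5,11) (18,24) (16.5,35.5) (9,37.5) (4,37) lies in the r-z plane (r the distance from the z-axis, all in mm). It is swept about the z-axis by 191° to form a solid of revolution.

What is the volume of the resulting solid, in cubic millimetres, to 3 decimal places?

Volume = 15868.183 mm³

Profile (r,z), 8 vertices: (3,21) (9.5,1) (15.5,6.5) (19.5,11) (18,24) (16.5,35.5) (9,37.5) (4,37)
edge 0: (3,21)→(9.5,1)  cross = 3·1 − 9.5·21 = -196.5000; (r_i+r_j)·cross = 12.5·-196.5000 = -2456.2500
edge 1: (9.5,1)→(15.5,6.5)  cross = 9.5·6.5 − 15.5·1 = 46.2500; (r_i+r_j)·cross = 25·46.2500 = 1156.2500
edge 2: (15.5,6.5)→(19.5,11)  cross = 15.5·11 − 19.5·6.5 = 43.7500; (r_i+r_j)·cross = 35·43.7500 = 1531.2500
edge 3: (19.5,11)→(18,24)  cross = 19.5·24 − 18·11 = 270.0000; (r_i+r_j)·cross = 37.5·270.0000 = 10125.0000
edge 4: (18,24)→(16.5,35.5)  cross = 18·35.5 − 16.5·24 = 243.0000; (r_i+r_j)·cross = 34.5·243.0000 = 8383.5000
edge 5: (16.5,35.5)→(9,37.5)  cross = 16.5·37.5 − 9·35.5 = 299.2500; (r_i+r_j)·cross = 25.5·299.2500 = 7630.8750
edge 6: (9,37.5)→(4,37)  cross = 9·37 − 4·37.5 = 183.0000; (r_i+r_j)·cross = 13·183.0000 = 2379.0000
edge 7: (4,37)→(3,21)  cross = 4·21 − 3·37 = -27.0000; (r_i+r_j)·cross = 7·-27.0000 = -189.0000
Σcross = 861.7500 → A = |Σcross|/2 = 430.8750 mm²
Σ(r_i+r_j)·cross = 28560.6250 → first moment M = |Σ|/6 = 4760.1042
R_c = M/A = 4760.1042/430.8750 = 11.0475 mm
θ = 191° = 3.333579 rad
V = θ·R_c·A = 3.333579·11.0475·430.8750 = 15868.183 mm³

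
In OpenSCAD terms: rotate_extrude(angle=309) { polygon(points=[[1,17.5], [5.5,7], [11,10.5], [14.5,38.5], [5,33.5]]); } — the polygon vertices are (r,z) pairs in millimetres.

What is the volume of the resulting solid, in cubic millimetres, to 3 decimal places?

Volume = 10841.414 mm³

Profile (r,z), 5 vertices: (1,17.5) (5.5,7) (11,10.5) (14.5,38.5) (5,33.5)
edge 0: (1,17.5)→(5.5,7)  cross = 1·7 − 5.5·17.5 = -89.2500; (r_i+r_j)·cross = 6.5·-89.2500 = -580.1250
edge 1: (5.5,7)→(11,10.5)  cross = 5.5·10.5 − 11·7 = -19.2500; (r_i+r_j)·cross = 16.5·-19.2500 = -317.6250
edge 2: (11,10.5)→(14.5,38.5)  cross = 11·38.5 − 14.5·10.5 = 271.2500; (r_i+r_j)·cross = 25.5·271.2500 = 6916.8750
edge 3: (14.5,38.5)→(5,33.5)  cross = 14.5·33.5 − 5·38.5 = 293.2500; (r_i+r_j)·cross = 19.5·293.2500 = 5718.3750
edge 4: (5,33.5)→(1,17.5)  cross = 5·17.5 − 1·33.5 = 54.0000; (r_i+r_j)·cross = 6·54.0000 = 324.0000
Σcross = 510.0000 → A = |Σcross|/2 = 255.0000 mm²
Σ(r_i+r_j)·cross = 12061.5000 → first moment M = |Σ|/6 = 2010.2500
R_c = M/A = 2010.2500/255.0000 = 7.8833 mm
θ = 309° = 5.393067 rad
V = θ·R_c·A = 5.393067·7.8833·255.0000 = 10841.414 mm³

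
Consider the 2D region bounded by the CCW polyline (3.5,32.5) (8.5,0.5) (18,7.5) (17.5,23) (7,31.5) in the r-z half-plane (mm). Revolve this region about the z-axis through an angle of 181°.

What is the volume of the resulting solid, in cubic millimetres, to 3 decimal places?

Volume = 9996.669 mm³

Profile (r,z), 5 vertices: (3.5,32.5) (8.5,0.5) (18,7.5) (17.5,23) (7,31.5)
edge 0: (3.5,32.5)→(8.5,0.5)  cross = 3.5·0.5 − 8.5·32.5 = -274.5000; (r_i+r_j)·cross = 12·-274.5000 = -3294.0000
edge 1: (8.5,0.5)→(18,7.5)  cross = 8.5·7.5 − 18·0.5 = 54.7500; (r_i+r_j)·cross = 26.5·54.7500 = 1450.8750
edge 2: (18,7.5)→(17.5,23)  cross = 18·23 − 17.5·7.5 = 282.7500; (r_i+r_j)·cross = 35.5·282.7500 = 10037.6250
edge 3: (17.5,23)→(7,31.5)  cross = 17.5·31.5 − 7·23 = 390.2500; (r_i+r_j)·cross = 24.5·390.2500 = 9561.1250
edge 4: (7,31.5)→(3.5,32.5)  cross = 7·32.5 − 3.5·31.5 = 117.2500; (r_i+r_j)·cross = 10.5·117.2500 = 1231.1250
Σcross = 570.5000 → A = |Σcross|/2 = 285.2500 mm²
Σ(r_i+r_j)·cross = 18986.7500 → first moment M = |Σ|/6 = 3164.4583
R_c = M/A = 3164.4583/285.2500 = 11.0936 mm
θ = 181° = 3.159046 rad
V = θ·R_c·A = 3.159046·11.0936·285.2500 = 9996.669 mm³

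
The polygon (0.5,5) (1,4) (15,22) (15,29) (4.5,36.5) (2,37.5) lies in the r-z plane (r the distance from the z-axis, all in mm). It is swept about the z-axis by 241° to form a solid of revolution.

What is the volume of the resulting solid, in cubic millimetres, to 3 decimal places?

Profile (r,z), 6 vertices: (0.5,5) (1,4) (15,22) (15,29) (4.5,36.5) (2,37.5)
edge 0: (0.5,5)→(1,4)  cross = 0.5·4 − 1·5 = -3.0000; (r_i+r_j)·cross = 1.5·-3.0000 = -4.5000
edge 1: (1,4)→(15,22)  cross = 1·22 − 15·4 = -38.0000; (r_i+r_j)·cross = 16·-38.0000 = -608.0000
edge 2: (15,22)→(15,29)  cross = 15·29 − 15·22 = 105.0000; (r_i+r_j)·cross = 30·105.0000 = 3150.0000
edge 3: (15,29)→(4.5,36.5)  cross = 15·36.5 − 4.5·29 = 417.0000; (r_i+r_j)·cross = 19.5·417.0000 = 8131.5000
edge 4: (4.5,36.5)→(2,37.5)  cross = 4.5·37.5 − 2·36.5 = 95.7500; (r_i+r_j)·cross = 6.5·95.7500 = 622.3750
edge 5: (2,37.5)→(0.5,5)  cross = 2·5 − 0.5·37.5 = -8.7500; (r_i+r_j)·cross = 2.5·-8.7500 = -21.8750
Σcross = 568.0000 → A = |Σcross|/2 = 284.0000 mm²
Σ(r_i+r_j)·cross = 11269.5000 → first moment M = |Σ|/6 = 1878.2500
R_c = M/A = 1878.2500/284.0000 = 6.6136 mm
θ = 241° = 4.206243 rad
V = θ·R_c·A = 4.206243·6.6136·284.0000 = 7900.377 mm³

Volume = 7900.377 mm³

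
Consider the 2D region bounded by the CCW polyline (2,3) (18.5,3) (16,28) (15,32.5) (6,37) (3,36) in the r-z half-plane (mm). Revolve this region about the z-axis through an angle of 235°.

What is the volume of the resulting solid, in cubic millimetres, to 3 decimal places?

Volume = 18108.398 mm³

Profile (r,z), 6 vertices: (2,3) (18.5,3) (16,28) (15,32.5) (6,37) (3,36)
edge 0: (2,3)→(18.5,3)  cross = 2·3 − 18.5·3 = -49.5000; (r_i+r_j)·cross = 20.5·-49.5000 = -1014.7500
edge 1: (18.5,3)→(16,28)  cross = 18.5·28 − 16·3 = 470.0000; (r_i+r_j)·cross = 34.5·470.0000 = 16215.0000
edge 2: (16,28)→(15,32.5)  cross = 16·32.5 − 15·28 = 100.0000; (r_i+r_j)·cross = 31·100.0000 = 3100.0000
edge 3: (15,32.5)→(6,37)  cross = 15·37 − 6·32.5 = 360.0000; (r_i+r_j)·cross = 21·360.0000 = 7560.0000
edge 4: (6,37)→(3,36)  cross = 6·36 − 3·37 = 105.0000; (r_i+r_j)·cross = 9·105.0000 = 945.0000
edge 5: (3,36)→(2,3)  cross = 3·3 − 2·36 = -63.0000; (r_i+r_j)·cross = 5·-63.0000 = -315.0000
Σcross = 922.5000 → A = |Σcross|/2 = 461.2500 mm²
Σ(r_i+r_j)·cross = 26490.2500 → first moment M = |Σ|/6 = 4415.0417
R_c = M/A = 4415.0417/461.2500 = 9.5719 mm
θ = 235° = 4.101524 rad
V = θ·R_c·A = 4.101524·9.5719·461.2500 = 18108.398 mm³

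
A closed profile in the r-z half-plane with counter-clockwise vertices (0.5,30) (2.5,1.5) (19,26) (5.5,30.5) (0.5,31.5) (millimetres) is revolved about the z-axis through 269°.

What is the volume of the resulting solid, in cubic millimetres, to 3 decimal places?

Profile (r,z), 5 vertices: (0.5,30) (2.5,1.5) (19,26) (5.5,30.5) (0.5,31.5)
edge 0: (0.5,30)→(2.5,1.5)  cross = 0.5·1.5 − 2.5·30 = -74.2500; (r_i+r_j)·cross = 3·-74.2500 = -222.7500
edge 1: (2.5,1.5)→(19,26)  cross = 2.5·26 − 19·1.5 = 36.5000; (r_i+r_j)·cross = 21.5·36.5000 = 784.7500
edge 2: (19,26)→(5.5,30.5)  cross = 19·30.5 − 5.5·26 = 436.5000; (r_i+r_j)·cross = 24.5·436.5000 = 10694.2500
edge 3: (5.5,30.5)→(0.5,31.5)  cross = 5.5·31.5 − 0.5·30.5 = 158.0000; (r_i+r_j)·cross = 6·158.0000 = 948.0000
edge 4: (0.5,31.5)→(0.5,30)  cross = 0.5·30 − 0.5·31.5 = -0.7500; (r_i+r_j)·cross = 1·-0.7500 = -0.7500
Σcross = 556.0000 → A = |Σcross|/2 = 278.0000 mm²
Σ(r_i+r_j)·cross = 12203.5000 → first moment M = |Σ|/6 = 2033.9167
R_c = M/A = 2033.9167/278.0000 = 7.3162 mm
θ = 269° = 4.694936 rad
V = θ·R_c·A = 4.694936·7.3162·278.0000 = 9549.108 mm³

Volume = 9549.108 mm³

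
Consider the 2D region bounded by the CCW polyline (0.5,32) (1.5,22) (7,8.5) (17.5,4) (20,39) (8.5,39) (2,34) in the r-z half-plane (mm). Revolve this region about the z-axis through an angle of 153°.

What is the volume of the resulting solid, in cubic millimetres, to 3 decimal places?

Volume = 14898.794 mm³

Profile (r,z), 7 vertices: (0.5,32) (1.5,22) (7,8.5) (17.5,4) (20,39) (8.5,39) (2,34)
edge 0: (0.5,32)→(1.5,22)  cross = 0.5·22 − 1.5·32 = -37.0000; (r_i+r_j)·cross = 2·-37.0000 = -74.0000
edge 1: (1.5,22)→(7,8.5)  cross = 1.5·8.5 − 7·22 = -141.2500; (r_i+r_j)·cross = 8.5·-141.2500 = -1200.6250
edge 2: (7,8.5)→(17.5,4)  cross = 7·4 − 17.5·8.5 = -120.7500; (r_i+r_j)·cross = 24.5·-120.7500 = -2958.3750
edge 3: (17.5,4)→(20,39)  cross = 17.5·39 − 20·4 = 602.5000; (r_i+r_j)·cross = 37.5·602.5000 = 22593.7500
edge 4: (20,39)→(8.5,39)  cross = 20·39 − 8.5·39 = 448.5000; (r_i+r_j)·cross = 28.5·448.5000 = 12782.2500
edge 5: (8.5,39)→(2,34)  cross = 8.5·34 − 2·39 = 211.0000; (r_i+r_j)·cross = 10.5·211.0000 = 2215.5000
edge 6: (2,34)→(0.5,32)  cross = 2·32 − 0.5·34 = 47.0000; (r_i+r_j)·cross = 2.5·47.0000 = 117.5000
Σcross = 1010.0000 → A = |Σcross|/2 = 505.0000 mm²
Σ(r_i+r_j)·cross = 33476.0000 → first moment M = |Σ|/6 = 5579.3333
R_c = M/A = 5579.3333/505.0000 = 11.0482 mm
θ = 153° = 2.670354 rad
V = θ·R_c·A = 2.670354·11.0482·505.0000 = 14898.794 mm³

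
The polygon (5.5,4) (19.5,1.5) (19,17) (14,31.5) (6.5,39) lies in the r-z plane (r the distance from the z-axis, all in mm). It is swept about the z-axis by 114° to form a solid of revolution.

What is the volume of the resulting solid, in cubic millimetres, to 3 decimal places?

Volume = 8804.935 mm³

Profile (r,z), 5 vertices: (5.5,4) (19.5,1.5) (19,17) (14,31.5) (6.5,39)
edge 0: (5.5,4)→(19.5,1.5)  cross = 5.5·1.5 − 19.5·4 = -69.7500; (r_i+r_j)·cross = 25·-69.7500 = -1743.7500
edge 1: (19.5,1.5)→(19,17)  cross = 19.5·17 − 19·1.5 = 303.0000; (r_i+r_j)·cross = 38.5·303.0000 = 11665.5000
edge 2: (19,17)→(14,31.5)  cross = 19·31.5 − 14·17 = 360.5000; (r_i+r_j)·cross = 33·360.5000 = 11896.5000
edge 3: (14,31.5)→(6.5,39)  cross = 14·39 − 6.5·31.5 = 341.2500; (r_i+r_j)·cross = 20.5·341.2500 = 6995.6250
edge 4: (6.5,39)→(5.5,4)  cross = 6.5·4 − 5.5·39 = -188.5000; (r_i+r_j)·cross = 12·-188.5000 = -2262.0000
Σcross = 746.5000 → A = |Σcross|/2 = 373.2500 mm²
Σ(r_i+r_j)·cross = 26551.8750 → first moment M = |Σ|/6 = 4425.3125
R_c = M/A = 4425.3125/373.2500 = 11.8562 mm
θ = 114° = 1.989675 rad
V = θ·R_c·A = 1.989675·11.8562·373.2500 = 8804.935 mm³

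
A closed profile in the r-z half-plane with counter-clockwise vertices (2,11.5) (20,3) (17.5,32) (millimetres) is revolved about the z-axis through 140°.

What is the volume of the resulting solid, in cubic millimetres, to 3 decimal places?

Profile (r,z), 3 vertices: (2,11.5) (20,3) (17.5,32)
edge 0: (2,11.5)→(20,3)  cross = 2·3 − 20·11.5 = -224.0000; (r_i+r_j)·cross = 22·-224.0000 = -4928.0000
edge 1: (20,3)→(17.5,32)  cross = 20·32 − 17.5·3 = 587.5000; (r_i+r_j)·cross = 37.5·587.5000 = 22031.2500
edge 2: (17.5,32)→(2,11.5)  cross = 17.5·11.5 − 2·32 = 137.2500; (r_i+r_j)·cross = 19.5·137.2500 = 2676.3750
Σcross = 500.7500 → A = |Σcross|/2 = 250.3750 mm²
Σ(r_i+r_j)·cross = 19779.6250 → first moment M = |Σ|/6 = 3296.6042
R_c = M/A = 3296.6042/250.3750 = 13.1667 mm
θ = 140° = 2.443461 rad
V = θ·R_c·A = 2.443461·13.1667·250.3750 = 8055.124 mm³

Volume = 8055.124 mm³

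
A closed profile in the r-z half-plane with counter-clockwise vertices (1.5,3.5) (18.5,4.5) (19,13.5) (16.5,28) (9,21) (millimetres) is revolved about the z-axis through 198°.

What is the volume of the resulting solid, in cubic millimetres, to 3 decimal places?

Profile (r,z), 5 vertices: (1.5,3.5) (18.5,4.5) (19,13.5) (16.5,28) (9,21)
edge 0: (1.5,3.5)→(18.5,4.5)  cross = 1.5·4.5 − 18.5·3.5 = -58.0000; (r_i+r_j)·cross = 20·-58.0000 = -1160.0000
edge 1: (18.5,4.5)→(19,13.5)  cross = 18.5·13.5 − 19·4.5 = 164.2500; (r_i+r_j)·cross = 37.5·164.2500 = 6159.3750
edge 2: (19,13.5)→(16.5,28)  cross = 19·28 − 16.5·13.5 = 309.2500; (r_i+r_j)·cross = 35.5·309.2500 = 10978.3750
edge 3: (16.5,28)→(9,21)  cross = 16.5·21 − 9·28 = 94.5000; (r_i+r_j)·cross = 25.5·94.5000 = 2409.7500
edge 4: (9,21)→(1.5,3.5)  cross = 9·3.5 − 1.5·21 = 0.0000; (r_i+r_j)·cross = 10.5·0.0000 = 0.0000
Σcross = 510.0000 → A = |Σcross|/2 = 255.0000 mm²
Σ(r_i+r_j)·cross = 18387.5000 → first moment M = |Σ|/6 = 3064.5833
R_c = M/A = 3064.5833/255.0000 = 12.0180 mm
θ = 198° = 3.455752 rad
V = θ·R_c·A = 3.455752·12.0180·255.0000 = 10590.440 mm³

Volume = 10590.440 mm³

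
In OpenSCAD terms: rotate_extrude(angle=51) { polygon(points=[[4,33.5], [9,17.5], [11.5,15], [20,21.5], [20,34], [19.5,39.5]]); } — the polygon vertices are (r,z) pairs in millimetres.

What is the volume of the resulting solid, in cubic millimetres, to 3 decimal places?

Volume = 3059.873 mm³

Profile (r,z), 6 vertices: (4,33.5) (9,17.5) (11.5,15) (20,21.5) (20,34) (19.5,39.5)
edge 0: (4,33.5)→(9,17.5)  cross = 4·17.5 − 9·33.5 = -231.5000; (r_i+r_j)·cross = 13·-231.5000 = -3009.5000
edge 1: (9,17.5)→(11.5,15)  cross = 9·15 − 11.5·17.5 = -66.2500; (r_i+r_j)·cross = 20.5·-66.2500 = -1358.1250
edge 2: (11.5,15)→(20,21.5)  cross = 11.5·21.5 − 20·15 = -52.7500; (r_i+r_j)·cross = 31.5·-52.7500 = -1661.6250
edge 3: (20,21.5)→(20,34)  cross = 20·34 − 20·21.5 = 250.0000; (r_i+r_j)·cross = 40·250.0000 = 10000.0000
edge 4: (20,34)→(19.5,39.5)  cross = 20·39.5 − 19.5·34 = 127.0000; (r_i+r_j)·cross = 39.5·127.0000 = 5016.5000
edge 5: (19.5,39.5)→(4,33.5)  cross = 19.5·33.5 − 4·39.5 = 495.2500; (r_i+r_j)·cross = 23.5·495.2500 = 11638.3750
Σcross = 521.7500 → A = |Σcross|/2 = 260.8750 mm²
Σ(r_i+r_j)·cross = 20625.6250 → first moment M = |Σ|/6 = 3437.6042
R_c = M/A = 3437.6042/260.8750 = 13.1772 mm
θ = 51° = 0.890118 rad
V = θ·R_c·A = 0.890118·13.1772·260.8750 = 3059.873 mm³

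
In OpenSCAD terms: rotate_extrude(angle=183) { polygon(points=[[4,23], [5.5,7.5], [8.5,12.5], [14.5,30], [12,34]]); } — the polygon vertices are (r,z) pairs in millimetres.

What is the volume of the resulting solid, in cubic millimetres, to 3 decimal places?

Volume = 3520.800 mm³

Profile (r,z), 5 vertices: (4,23) (5.5,7.5) (8.5,12.5) (14.5,30) (12,34)
edge 0: (4,23)→(5.5,7.5)  cross = 4·7.5 − 5.5·23 = -96.5000; (r_i+r_j)·cross = 9.5·-96.5000 = -916.7500
edge 1: (5.5,7.5)→(8.5,12.5)  cross = 5.5·12.5 − 8.5·7.5 = 5.0000; (r_i+r_j)·cross = 14·5.0000 = 70.0000
edge 2: (8.5,12.5)→(14.5,30)  cross = 8.5·30 − 14.5·12.5 = 73.7500; (r_i+r_j)·cross = 23·73.7500 = 1696.2500
edge 3: (14.5,30)→(12,34)  cross = 14.5·34 − 12·30 = 133.0000; (r_i+r_j)·cross = 26.5·133.0000 = 3524.5000
edge 4: (12,34)→(4,23)  cross = 12·23 − 4·34 = 140.0000; (r_i+r_j)·cross = 16·140.0000 = 2240.0000
Σcross = 255.2500 → A = |Σcross|/2 = 127.6250 mm²
Σ(r_i+r_j)·cross = 6614.0000 → first moment M = |Σ|/6 = 1102.3333
R_c = M/A = 1102.3333/127.6250 = 8.6373 mm
θ = 183° = 3.193953 rad
V = θ·R_c·A = 3.193953·8.6373·127.6250 = 3520.800 mm³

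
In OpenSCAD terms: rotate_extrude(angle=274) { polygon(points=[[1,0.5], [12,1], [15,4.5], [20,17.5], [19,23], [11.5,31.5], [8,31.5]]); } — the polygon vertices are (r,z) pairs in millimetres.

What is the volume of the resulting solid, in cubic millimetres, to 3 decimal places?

Volume = 19198.449 mm³

Profile (r,z), 7 vertices: (1,0.5) (12,1) (15,4.5) (20,17.5) (19,23) (11.5,31.5) (8,31.5)
edge 0: (1,0.5)→(12,1)  cross = 1·1 − 12·0.5 = -5.0000; (r_i+r_j)·cross = 13·-5.0000 = -65.0000
edge 1: (12,1)→(15,4.5)  cross = 12·4.5 − 15·1 = 39.0000; (r_i+r_j)·cross = 27·39.0000 = 1053.0000
edge 2: (15,4.5)→(20,17.5)  cross = 15·17.5 − 20·4.5 = 172.5000; (r_i+r_j)·cross = 35·172.5000 = 6037.5000
edge 3: (20,17.5)→(19,23)  cross = 20·23 − 19·17.5 = 127.5000; (r_i+r_j)·cross = 39·127.5000 = 4972.5000
edge 4: (19,23)→(11.5,31.5)  cross = 19·31.5 − 11.5·23 = 334.0000; (r_i+r_j)·cross = 30.5·334.0000 = 10187.0000
edge 5: (11.5,31.5)→(8,31.5)  cross = 11.5·31.5 − 8·31.5 = 110.2500; (r_i+r_j)·cross = 19.5·110.2500 = 2149.8750
edge 6: (8,31.5)→(1,0.5)  cross = 8·0.5 − 1·31.5 = -27.5000; (r_i+r_j)·cross = 9·-27.5000 = -247.5000
Σcross = 750.7500 → A = |Σcross|/2 = 375.3750 mm²
Σ(r_i+r_j)·cross = 24087.3750 → first moment M = |Σ|/6 = 4014.5625
R_c = M/A = 4014.5625/375.3750 = 10.6948 mm
θ = 274° = 4.782202 rad
V = θ·R_c·A = 4.782202·10.6948·375.3750 = 19198.449 mm³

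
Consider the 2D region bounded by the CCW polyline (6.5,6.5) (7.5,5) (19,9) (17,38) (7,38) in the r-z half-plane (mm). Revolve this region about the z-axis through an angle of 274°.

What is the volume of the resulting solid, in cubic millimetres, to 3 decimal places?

Volume = 20665.091 mm³

Profile (r,z), 5 vertices: (6.5,6.5) (7.5,5) (19,9) (17,38) (7,38)
edge 0: (6.5,6.5)→(7.5,5)  cross = 6.5·5 − 7.5·6.5 = -16.2500; (r_i+r_j)·cross = 14·-16.2500 = -227.5000
edge 1: (7.5,5)→(19,9)  cross = 7.5·9 − 19·5 = -27.5000; (r_i+r_j)·cross = 26.5·-27.5000 = -728.7500
edge 2: (19,9)→(17,38)  cross = 19·38 − 17·9 = 569.0000; (r_i+r_j)·cross = 36·569.0000 = 20484.0000
edge 3: (17,38)→(7,38)  cross = 17·38 − 7·38 = 380.0000; (r_i+r_j)·cross = 24·380.0000 = 9120.0000
edge 4: (7,38)→(6.5,6.5)  cross = 7·6.5 − 6.5·38 = -201.5000; (r_i+r_j)·cross = 13.5·-201.5000 = -2720.2500
Σcross = 703.7500 → A = |Σcross|/2 = 351.8750 mm²
Σ(r_i+r_j)·cross = 25927.5000 → first moment M = |Σ|/6 = 4321.2500
R_c = M/A = 4321.2500/351.8750 = 12.2806 mm
θ = 274° = 4.782202 rad
V = θ·R_c·A = 4.782202·12.2806·351.8750 = 20665.091 mm³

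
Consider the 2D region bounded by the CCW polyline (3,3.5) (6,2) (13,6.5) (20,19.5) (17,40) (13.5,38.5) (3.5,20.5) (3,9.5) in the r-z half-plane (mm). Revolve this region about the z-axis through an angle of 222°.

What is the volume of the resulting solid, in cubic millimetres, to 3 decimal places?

Profile (r,z), 8 vertices: (3,3.5) (6,2) (13,6.5) (20,19.5) (17,40) (13.5,38.5) (3.5,20.5) (3,9.5)
edge 0: (3,3.5)→(6,2)  cross = 3·2 − 6·3.5 = -15.0000; (r_i+r_j)·cross = 9·-15.0000 = -135.0000
edge 1: (6,2)→(13,6.5)  cross = 6·6.5 − 13·2 = 13.0000; (r_i+r_j)·cross = 19·13.0000 = 247.0000
edge 2: (13,6.5)→(20,19.5)  cross = 13·19.5 − 20·6.5 = 123.5000; (r_i+r_j)·cross = 33·123.5000 = 4075.5000
edge 3: (20,19.5)→(17,40)  cross = 20·40 − 17·19.5 = 468.5000; (r_i+r_j)·cross = 37·468.5000 = 17334.5000
edge 4: (17,40)→(13.5,38.5)  cross = 17·38.5 − 13.5·40 = 114.5000; (r_i+r_j)·cross = 30.5·114.5000 = 3492.2500
edge 5: (13.5,38.5)→(3.5,20.5)  cross = 13.5·20.5 − 3.5·38.5 = 142.0000; (r_i+r_j)·cross = 17·142.0000 = 2414.0000
edge 6: (3.5,20.5)→(3,9.5)  cross = 3.5·9.5 − 3·20.5 = -28.2500; (r_i+r_j)·cross = 6.5·-28.2500 = -183.6250
edge 7: (3,9.5)→(3,3.5)  cross = 3·3.5 − 3·9.5 = -18.0000; (r_i+r_j)·cross = 6·-18.0000 = -108.0000
Σcross = 800.2500 → A = |Σcross|/2 = 400.1250 mm²
Σ(r_i+r_j)·cross = 27136.6250 → first moment M = |Σ|/6 = 4522.7708
R_c = M/A = 4522.7708/400.1250 = 11.3034 mm
θ = 222° = 3.874631 rad
V = θ·R_c·A = 3.874631·11.3034·400.1250 = 17524.068 mm³

Volume = 17524.068 mm³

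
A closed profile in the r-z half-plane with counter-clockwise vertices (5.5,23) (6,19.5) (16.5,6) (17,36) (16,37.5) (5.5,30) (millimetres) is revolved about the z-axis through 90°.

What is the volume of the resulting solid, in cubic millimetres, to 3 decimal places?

Profile (r,z), 6 vertices: (5.5,23) (6,19.5) (16.5,6) (17,36) (16,37.5) (5.5,30)
edge 0: (5.5,23)→(6,19.5)  cross = 5.5·19.5 − 6·23 = -30.7500; (r_i+r_j)·cross = 11.5·-30.7500 = -353.6250
edge 1: (6,19.5)→(16.5,6)  cross = 6·6 − 16.5·19.5 = -285.7500; (r_i+r_j)·cross = 22.5·-285.7500 = -6429.3750
edge 2: (16.5,6)→(17,36)  cross = 16.5·36 − 17·6 = 492.0000; (r_i+r_j)·cross = 33.5·492.0000 = 16482.0000
edge 3: (17,36)→(16,37.5)  cross = 17·37.5 − 16·36 = 61.5000; (r_i+r_j)·cross = 33·61.5000 = 2029.5000
edge 4: (16,37.5)→(5.5,30)  cross = 16·30 − 5.5·37.5 = 273.7500; (r_i+r_j)·cross = 21.5·273.7500 = 5885.6250
edge 5: (5.5,30)→(5.5,23)  cross = 5.5·23 − 5.5·30 = -38.5000; (r_i+r_j)·cross = 11·-38.5000 = -423.5000
Σcross = 472.2500 → A = |Σcross|/2 = 236.1250 mm²
Σ(r_i+r_j)·cross = 17190.6250 → first moment M = |Σ|/6 = 2865.1042
R_c = M/A = 2865.1042/236.1250 = 12.1338 mm
θ = 90° = 1.570796 rad
V = θ·R_c·A = 1.570796·12.1338·236.1250 = 4500.495 mm³

Volume = 4500.495 mm³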